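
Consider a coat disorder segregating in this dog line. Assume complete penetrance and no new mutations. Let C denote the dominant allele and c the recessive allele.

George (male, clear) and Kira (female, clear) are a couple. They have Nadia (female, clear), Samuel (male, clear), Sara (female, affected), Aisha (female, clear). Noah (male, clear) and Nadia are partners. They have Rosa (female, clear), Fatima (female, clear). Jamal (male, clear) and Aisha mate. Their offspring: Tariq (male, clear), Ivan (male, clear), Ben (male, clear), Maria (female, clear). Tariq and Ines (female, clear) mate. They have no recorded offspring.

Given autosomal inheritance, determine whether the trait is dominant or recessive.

George and Kira are both clear yet have an affected child Sara. Under dominance, an affected child requires at least one affected parent, so the trait cannot be dominant.

recessive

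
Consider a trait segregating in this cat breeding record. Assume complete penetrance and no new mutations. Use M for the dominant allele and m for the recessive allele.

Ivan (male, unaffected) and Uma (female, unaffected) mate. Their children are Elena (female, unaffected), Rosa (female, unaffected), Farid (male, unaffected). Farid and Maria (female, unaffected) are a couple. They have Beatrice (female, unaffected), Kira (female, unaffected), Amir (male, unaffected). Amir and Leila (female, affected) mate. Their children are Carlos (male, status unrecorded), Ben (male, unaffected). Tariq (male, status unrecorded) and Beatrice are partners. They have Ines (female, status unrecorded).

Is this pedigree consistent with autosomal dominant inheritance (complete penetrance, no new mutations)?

A consistent assignment under autosomal dominant exists: Ivan mm, Uma mm, Elena mm, Rosa mm, Farid mm, Maria mm, Beatrice mm, Kira mm, Amir mm, Leila Mm, Tariq MM, Carlos Mm, Ben mm, Ines Mm.
In this assignment every recorded phenotype matches its genotype and every non-founder's genotype is obtainable from its parents' genotypes, so the pedigree is consistent.

Yes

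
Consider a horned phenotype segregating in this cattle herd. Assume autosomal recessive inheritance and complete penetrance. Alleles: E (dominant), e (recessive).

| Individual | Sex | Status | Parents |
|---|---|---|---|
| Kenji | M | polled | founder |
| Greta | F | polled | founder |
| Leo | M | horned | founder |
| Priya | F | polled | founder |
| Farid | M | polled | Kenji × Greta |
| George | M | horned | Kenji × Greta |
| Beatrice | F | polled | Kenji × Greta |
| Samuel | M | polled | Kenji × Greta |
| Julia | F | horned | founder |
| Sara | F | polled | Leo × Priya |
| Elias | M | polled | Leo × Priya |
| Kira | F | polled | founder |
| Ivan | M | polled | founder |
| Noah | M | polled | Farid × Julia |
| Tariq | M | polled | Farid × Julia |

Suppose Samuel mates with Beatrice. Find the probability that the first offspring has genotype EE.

Kenji is polled so carries E and passed e to George (ee), so Kenji is Ee.
Greta is polled so carries E and passed e to George (ee), so Greta is Ee.
Samuel is a polled offspring of Kenji (Ee) × Greta (Ee), whose cross gives 1/4 EE : 1/2 Ee : 1/4 ee; conditioning on being polled, Samuel is EE with probability 1/3, Ee with probability 2/3.
Beatrice is a polled offspring of Kenji (Ee) × Greta (Ee), whose cross gives 1/4 EE : 1/2 Ee : 1/4 ee; conditioning on being polled, Beatrice is EE with probability 1/3, Ee with probability 2/3.
Summing over parental genotype combinations, P(offspring has genotype EE) = 1/9·1 + 2/9·1/2 + 2/9·1/2 + 4/9·1/4 = 4/9.

4/9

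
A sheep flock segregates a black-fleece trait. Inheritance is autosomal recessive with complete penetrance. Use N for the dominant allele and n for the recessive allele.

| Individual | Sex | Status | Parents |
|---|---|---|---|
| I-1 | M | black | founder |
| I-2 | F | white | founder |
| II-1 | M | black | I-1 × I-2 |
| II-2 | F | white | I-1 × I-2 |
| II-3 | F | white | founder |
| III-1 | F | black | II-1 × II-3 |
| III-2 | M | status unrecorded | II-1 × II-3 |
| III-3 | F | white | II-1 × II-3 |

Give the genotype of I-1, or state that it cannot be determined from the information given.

nn

I-1 is black, so I-1 is nn.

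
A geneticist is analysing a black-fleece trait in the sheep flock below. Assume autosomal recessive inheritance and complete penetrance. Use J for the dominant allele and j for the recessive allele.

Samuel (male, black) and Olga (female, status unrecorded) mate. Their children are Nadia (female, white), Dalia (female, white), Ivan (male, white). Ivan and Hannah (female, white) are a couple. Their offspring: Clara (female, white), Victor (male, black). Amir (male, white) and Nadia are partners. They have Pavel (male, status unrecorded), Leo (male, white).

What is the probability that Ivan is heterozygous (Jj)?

1

Ivan is white so carries J and received j from Samuel (jj), so Ivan is Jj, giving P(Jj) = 1.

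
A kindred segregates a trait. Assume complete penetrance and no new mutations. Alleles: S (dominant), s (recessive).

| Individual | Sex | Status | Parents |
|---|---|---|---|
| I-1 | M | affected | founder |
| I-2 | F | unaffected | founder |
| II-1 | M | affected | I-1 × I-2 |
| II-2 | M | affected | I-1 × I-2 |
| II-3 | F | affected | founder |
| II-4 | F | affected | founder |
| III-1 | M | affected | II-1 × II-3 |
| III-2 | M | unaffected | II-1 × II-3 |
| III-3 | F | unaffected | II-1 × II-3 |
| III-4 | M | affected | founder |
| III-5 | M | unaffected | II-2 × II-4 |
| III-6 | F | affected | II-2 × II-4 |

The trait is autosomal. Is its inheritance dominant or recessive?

II-1 and II-3 are both affected yet have an unaffected child III-2. Under a recessive model two affected parents are homozygous and every child would be affected, so the trait cannot be recessive.

dominant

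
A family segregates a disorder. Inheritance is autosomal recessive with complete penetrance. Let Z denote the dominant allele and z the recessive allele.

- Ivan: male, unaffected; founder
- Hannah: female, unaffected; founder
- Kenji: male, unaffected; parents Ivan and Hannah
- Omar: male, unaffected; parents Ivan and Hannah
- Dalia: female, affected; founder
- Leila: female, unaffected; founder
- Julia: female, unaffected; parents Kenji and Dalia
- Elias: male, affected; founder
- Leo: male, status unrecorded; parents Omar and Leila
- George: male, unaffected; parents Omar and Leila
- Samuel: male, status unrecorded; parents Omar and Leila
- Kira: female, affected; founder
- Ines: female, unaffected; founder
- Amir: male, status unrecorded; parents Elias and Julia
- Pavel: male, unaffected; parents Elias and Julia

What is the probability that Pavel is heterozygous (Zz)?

1

Pavel is unaffected so carries Z and received z from Elias (zz), so Pavel is Zz, giving P(Zz) = 1.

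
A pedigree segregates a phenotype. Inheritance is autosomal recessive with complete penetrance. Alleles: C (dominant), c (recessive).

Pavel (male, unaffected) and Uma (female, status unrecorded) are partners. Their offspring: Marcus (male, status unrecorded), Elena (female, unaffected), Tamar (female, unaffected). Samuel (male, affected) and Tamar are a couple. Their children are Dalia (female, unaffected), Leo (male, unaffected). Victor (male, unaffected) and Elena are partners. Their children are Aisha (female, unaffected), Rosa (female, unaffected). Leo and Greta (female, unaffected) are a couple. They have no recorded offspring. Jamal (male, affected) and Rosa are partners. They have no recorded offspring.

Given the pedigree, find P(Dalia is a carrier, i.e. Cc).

Dalia is unaffected so carries C and received c from Samuel (cc), so Dalia is Cc, giving P(Cc) = 1.

1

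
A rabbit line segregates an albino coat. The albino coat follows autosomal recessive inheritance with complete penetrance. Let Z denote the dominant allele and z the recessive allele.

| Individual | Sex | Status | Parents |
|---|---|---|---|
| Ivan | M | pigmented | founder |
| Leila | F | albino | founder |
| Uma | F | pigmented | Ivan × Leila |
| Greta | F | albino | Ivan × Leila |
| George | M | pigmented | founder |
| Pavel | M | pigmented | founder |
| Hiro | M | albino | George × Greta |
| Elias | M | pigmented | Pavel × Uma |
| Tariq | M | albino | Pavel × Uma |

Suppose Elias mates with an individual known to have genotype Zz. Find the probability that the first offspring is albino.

Pavel is pigmented so carries Z and passed z to Tariq (zz), so Pavel is Zz.
Uma is pigmented so carries Z and received z from Leila (zz), so Uma is Zz.
Elias is a pigmented offspring of Pavel (Zz) × Uma (Zz), whose cross gives 1/4 ZZ : 1/2 Zz : 1/4 zz; conditioning on being pigmented, Elias is ZZ with probability 1/3, Zz with probability 2/3.
Summing over parental genotype combinations, P(offspring is albino) = 2/3·1/4 = 1/6.

1/6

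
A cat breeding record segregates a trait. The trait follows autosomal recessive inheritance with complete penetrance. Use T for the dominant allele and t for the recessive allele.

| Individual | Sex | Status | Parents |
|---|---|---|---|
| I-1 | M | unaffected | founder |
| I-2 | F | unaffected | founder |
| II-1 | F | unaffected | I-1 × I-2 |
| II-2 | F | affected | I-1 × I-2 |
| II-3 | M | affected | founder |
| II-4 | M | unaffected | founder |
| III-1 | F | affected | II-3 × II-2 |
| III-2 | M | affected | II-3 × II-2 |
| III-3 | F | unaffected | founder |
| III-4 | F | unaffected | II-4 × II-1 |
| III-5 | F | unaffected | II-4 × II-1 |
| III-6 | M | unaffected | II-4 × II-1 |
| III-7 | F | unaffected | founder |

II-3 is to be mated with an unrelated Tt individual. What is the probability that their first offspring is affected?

1/2

II-3 is affected, so II-3 is tt.
The cross gives 1/2 Tt : 1/2 tt, so P(offspring is affected) = 1/2.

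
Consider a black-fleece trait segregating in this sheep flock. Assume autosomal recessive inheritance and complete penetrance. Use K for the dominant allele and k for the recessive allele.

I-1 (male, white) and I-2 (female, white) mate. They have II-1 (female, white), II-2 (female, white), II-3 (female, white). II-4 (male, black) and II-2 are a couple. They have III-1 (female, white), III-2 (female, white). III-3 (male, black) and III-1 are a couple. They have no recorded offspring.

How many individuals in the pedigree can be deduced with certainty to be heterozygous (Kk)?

Obligate heterozygotes: III-1 is white so carries K and received k from II-4 (kk), so III-1 is Kk; III-2 is white so carries K and received k from II-4 (kk), so III-2 is Kk.
Every other individual is either homozygous by phenotype or has at least one consistent homozygous assignment, so the count is 2.

2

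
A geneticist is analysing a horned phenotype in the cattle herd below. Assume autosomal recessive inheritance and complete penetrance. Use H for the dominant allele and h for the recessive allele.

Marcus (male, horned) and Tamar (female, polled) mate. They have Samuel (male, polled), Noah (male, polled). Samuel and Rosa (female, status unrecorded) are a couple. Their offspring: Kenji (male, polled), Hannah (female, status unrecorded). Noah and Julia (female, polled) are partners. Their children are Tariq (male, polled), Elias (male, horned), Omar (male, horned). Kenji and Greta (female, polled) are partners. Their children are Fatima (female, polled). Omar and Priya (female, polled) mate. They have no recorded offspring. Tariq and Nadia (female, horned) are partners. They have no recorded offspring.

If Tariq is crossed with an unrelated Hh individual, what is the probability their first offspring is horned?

Noah is polled so carries H and received h from Marcus (hh), so Noah is Hh.
Julia is polled so carries H and passed h to Elias (hh), so Julia is Hh.
Tariq is a polled offspring of Noah (Hh) × Julia (Hh), whose cross gives 1/4 HH : 1/2 Hh : 1/4 hh; conditioning on being polled, Tariq is HH with probability 1/3, Hh with probability 2/3.
Summing over parental genotype combinations, P(offspring is horned) = 2/3·1/4 = 1/6.

1/6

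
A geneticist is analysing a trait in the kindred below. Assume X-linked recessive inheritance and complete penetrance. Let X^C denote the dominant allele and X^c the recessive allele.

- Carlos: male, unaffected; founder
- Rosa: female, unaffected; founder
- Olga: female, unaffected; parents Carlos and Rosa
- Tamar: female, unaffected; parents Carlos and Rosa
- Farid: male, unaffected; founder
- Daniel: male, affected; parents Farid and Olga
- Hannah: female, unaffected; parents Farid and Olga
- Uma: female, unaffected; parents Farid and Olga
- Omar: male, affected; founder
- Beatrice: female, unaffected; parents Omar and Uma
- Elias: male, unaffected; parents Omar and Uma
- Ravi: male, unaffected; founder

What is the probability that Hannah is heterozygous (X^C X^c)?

1/2

Farid is unaffected, so Farid is X^C Y.
Olga is unaffected so carries C and passed c to Daniel (X^c Y), so Olga is X^C X^c.
Their cross gives offspring ratios 1/2 X^C X^C : 1/2 X^C X^c. Conditioning on Hannah being unaffected, P(X^C X^c) = 1/2 / 1 = 1/2.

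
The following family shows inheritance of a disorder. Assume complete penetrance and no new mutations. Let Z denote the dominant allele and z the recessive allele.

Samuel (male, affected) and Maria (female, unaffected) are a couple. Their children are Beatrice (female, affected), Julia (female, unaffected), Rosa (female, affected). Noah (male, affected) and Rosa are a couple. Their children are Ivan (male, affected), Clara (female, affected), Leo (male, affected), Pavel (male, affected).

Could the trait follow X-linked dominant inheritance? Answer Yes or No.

Under X-linked dominant, Julia (unaffected, female) cannot arise from Samuel (affected) × Maria (unaffected).

No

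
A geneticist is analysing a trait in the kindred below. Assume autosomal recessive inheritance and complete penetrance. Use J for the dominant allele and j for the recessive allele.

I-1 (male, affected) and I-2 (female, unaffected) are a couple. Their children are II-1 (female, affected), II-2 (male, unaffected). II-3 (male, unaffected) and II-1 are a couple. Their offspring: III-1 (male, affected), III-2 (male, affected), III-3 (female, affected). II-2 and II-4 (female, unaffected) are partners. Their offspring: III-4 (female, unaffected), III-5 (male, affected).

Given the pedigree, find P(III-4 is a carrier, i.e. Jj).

2/3

II-2 is unaffected so carries J and received j from I-1 (jj), so II-2 is Jj.
II-4 is unaffected so carries J and passed j to III-5 (jj), so II-4 is Jj.
Their cross gives offspring ratios 1/4 JJ : 1/2 Jj : 1/4 jj. Conditioning on III-4 being unaffected, P(Jj) = 1/2 / 3/4 = 2/3.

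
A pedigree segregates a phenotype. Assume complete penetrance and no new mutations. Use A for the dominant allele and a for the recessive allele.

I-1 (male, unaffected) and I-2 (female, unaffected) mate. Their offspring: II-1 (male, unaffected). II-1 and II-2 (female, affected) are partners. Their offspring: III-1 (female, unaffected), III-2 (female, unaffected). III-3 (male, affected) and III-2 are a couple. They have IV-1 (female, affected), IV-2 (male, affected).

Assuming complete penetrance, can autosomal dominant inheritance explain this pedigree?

Yes

A consistent assignment under autosomal dominant exists: I-1 aa, I-2 aa, II-1 aa, II-2 Aa, III-1 aa, III-2 aa, III-3 AA, IV-1 Aa, IV-2 Aa.
In this assignment every recorded phenotype matches its genotype and every non-founder's genotype is obtainable from its parents' genotypes, so the pedigree is consistent.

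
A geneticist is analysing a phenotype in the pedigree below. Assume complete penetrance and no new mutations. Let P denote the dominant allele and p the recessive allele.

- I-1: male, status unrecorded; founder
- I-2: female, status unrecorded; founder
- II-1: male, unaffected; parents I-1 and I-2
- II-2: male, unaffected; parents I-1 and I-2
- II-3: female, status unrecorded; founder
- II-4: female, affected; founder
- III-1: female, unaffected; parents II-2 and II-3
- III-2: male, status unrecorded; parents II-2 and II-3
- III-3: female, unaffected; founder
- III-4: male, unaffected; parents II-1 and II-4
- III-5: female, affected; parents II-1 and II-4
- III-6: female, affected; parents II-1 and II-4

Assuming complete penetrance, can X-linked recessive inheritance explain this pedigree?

No

Under X-linked recessive, III-4 (unaffected, male) cannot arise from II-1 (unaffected) × II-4 (affected).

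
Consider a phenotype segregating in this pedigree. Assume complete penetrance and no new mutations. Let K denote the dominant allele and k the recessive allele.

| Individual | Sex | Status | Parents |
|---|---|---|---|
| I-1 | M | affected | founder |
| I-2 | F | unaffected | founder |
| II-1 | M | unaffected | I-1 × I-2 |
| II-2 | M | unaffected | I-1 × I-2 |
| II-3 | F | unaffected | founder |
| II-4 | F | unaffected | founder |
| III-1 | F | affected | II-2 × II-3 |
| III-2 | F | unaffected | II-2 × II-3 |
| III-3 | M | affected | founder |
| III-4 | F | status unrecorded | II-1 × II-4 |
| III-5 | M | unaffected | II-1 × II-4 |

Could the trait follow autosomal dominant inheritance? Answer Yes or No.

No

Under autosomal dominant, III-1 (affected, female) cannot arise from II-2 (unaffected) × II-3 (unaffected).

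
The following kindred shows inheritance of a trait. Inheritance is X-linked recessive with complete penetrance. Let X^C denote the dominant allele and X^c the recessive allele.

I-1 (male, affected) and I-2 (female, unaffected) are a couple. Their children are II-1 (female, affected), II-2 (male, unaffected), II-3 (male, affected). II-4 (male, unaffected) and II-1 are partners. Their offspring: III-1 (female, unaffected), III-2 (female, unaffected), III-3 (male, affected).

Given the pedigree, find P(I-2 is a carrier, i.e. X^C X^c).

1

I-2 is unaffected so carries C and passed c to II-1 (X^c X^c), so I-2 is X^C X^c, giving P(X^C X^c) = 1.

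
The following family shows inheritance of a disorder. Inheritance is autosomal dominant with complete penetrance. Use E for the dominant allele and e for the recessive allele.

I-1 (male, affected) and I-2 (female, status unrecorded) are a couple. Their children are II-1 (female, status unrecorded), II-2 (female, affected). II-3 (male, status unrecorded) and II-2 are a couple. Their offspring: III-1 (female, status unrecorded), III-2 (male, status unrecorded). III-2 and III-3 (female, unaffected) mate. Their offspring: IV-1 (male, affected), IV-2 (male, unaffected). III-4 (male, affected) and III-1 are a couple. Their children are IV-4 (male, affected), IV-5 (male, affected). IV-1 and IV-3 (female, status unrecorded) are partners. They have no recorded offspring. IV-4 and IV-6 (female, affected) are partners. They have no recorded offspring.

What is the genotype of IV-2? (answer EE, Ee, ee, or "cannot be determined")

IV-2 is unaffected, so IV-2 is ee.

ee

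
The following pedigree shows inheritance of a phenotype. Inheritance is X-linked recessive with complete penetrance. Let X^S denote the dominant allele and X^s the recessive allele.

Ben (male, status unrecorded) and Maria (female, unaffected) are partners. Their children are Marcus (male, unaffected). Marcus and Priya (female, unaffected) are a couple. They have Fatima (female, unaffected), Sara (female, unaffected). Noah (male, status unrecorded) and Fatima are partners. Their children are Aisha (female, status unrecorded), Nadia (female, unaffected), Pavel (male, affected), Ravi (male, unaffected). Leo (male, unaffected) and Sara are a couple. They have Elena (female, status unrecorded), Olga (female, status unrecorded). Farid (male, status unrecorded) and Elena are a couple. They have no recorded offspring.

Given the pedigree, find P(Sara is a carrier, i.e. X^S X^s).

Marcus is unaffected, so Marcus is X^S Y.
Priya is unaffected so carries S and passed s to Fatima (X^S X^s, whose S came from Marcus), so Priya is X^S X^s.
Their cross gives offspring ratios 1/2 X^S X^S : 1/2 X^S X^s. Conditioning on Sara being unaffected, P(X^S X^s) = 1/2 / 1 = 1/2 before taking Sara's own offspring into account.
Leo is unaffected, so Leo is X^S Y.
Sara's offspring (Elena, Olga) would show their recorded status with the same probability whether Sara is X^S X^s or X^S X^S, so they carry no information and P(X^S X^s) = 1/2.

1/2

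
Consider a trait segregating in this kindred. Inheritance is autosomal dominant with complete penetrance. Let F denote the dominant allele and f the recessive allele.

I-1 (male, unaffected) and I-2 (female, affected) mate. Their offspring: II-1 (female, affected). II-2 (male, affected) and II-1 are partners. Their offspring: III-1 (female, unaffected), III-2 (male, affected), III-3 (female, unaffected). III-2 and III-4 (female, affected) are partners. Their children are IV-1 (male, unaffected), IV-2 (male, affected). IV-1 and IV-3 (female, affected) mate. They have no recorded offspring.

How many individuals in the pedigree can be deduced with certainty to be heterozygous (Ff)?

4

Obligate heterozygotes: II-1 is affected so carries F and received f from I-1 (ff), so II-1 is Ff; II-2 is affected so carries F and passed f to III-1 (ff), so II-2 is Ff; III-2 is affected so carries F and passed f to IV-1 (ff), so III-2 is Ff; III-4 is affected so carries F and passed f to IV-1 (ff), so III-4 is Ff.
Every other individual is either homozygous by phenotype or has at least one consistent homozygous assignment, so the count is 4.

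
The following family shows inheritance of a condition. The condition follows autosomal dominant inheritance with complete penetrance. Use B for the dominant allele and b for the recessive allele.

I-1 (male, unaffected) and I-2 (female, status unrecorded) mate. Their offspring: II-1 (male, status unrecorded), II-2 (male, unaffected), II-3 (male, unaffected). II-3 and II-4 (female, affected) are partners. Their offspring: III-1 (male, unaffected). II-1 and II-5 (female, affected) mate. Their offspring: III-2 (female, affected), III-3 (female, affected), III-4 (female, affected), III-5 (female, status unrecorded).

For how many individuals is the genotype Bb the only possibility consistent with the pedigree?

Obligate heterozygotes: II-4 is affected so carries B and passed b to III-1 (bb), so II-4 is Bb.
Every other individual is either homozygous by phenotype or has at least one consistent homozygous assignment, so the count is 1.

1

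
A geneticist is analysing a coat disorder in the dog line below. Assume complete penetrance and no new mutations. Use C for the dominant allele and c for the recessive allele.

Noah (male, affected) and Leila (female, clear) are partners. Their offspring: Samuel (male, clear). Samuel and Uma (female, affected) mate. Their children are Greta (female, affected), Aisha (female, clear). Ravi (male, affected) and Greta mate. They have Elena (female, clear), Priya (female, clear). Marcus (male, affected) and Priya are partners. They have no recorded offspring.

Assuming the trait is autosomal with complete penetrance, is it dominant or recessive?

dominant

Ravi and Greta are both affected yet have a clear child Elena. Under a recessive model two affected parents are homozygous and every child would be affected, so the trait cannot be recessive.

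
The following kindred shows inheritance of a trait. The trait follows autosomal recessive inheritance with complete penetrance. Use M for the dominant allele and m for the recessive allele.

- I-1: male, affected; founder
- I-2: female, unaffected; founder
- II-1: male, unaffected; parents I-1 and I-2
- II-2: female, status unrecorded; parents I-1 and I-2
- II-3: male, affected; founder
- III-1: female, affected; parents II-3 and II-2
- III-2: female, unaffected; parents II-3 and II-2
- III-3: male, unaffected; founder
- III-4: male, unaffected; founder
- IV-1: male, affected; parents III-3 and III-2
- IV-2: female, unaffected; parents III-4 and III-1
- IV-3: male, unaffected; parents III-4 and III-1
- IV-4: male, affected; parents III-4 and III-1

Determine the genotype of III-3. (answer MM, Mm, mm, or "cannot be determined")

Mm

From phenotype alone, III-3 is MM or Mm.
III-3 is unaffected so carries M and passed m to IV-1 (mm), so III-3 is Mm.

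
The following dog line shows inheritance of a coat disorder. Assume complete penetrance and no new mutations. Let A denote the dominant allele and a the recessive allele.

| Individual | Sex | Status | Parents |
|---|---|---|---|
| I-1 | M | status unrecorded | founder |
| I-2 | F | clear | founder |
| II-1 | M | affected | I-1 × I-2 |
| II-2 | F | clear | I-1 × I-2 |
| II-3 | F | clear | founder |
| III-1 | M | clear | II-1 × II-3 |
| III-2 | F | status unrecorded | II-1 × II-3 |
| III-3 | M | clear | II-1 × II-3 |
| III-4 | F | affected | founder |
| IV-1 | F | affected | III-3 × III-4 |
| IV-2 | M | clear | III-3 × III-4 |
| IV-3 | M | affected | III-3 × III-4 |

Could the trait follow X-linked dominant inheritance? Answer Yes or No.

No

Under X-linked dominant, II-1 (affected, male) cannot arise from I-1 (unrecorded) × I-2 (clear).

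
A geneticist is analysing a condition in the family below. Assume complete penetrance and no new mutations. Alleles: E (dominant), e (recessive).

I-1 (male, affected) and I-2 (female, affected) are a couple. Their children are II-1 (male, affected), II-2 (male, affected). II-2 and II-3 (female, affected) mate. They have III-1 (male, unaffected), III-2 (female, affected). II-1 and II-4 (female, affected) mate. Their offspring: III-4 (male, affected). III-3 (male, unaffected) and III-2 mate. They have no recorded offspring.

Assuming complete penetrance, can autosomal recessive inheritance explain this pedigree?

Under autosomal recessive, III-1 (unaffected, male) cannot arise from II-2 (affected) × II-3 (affected).

No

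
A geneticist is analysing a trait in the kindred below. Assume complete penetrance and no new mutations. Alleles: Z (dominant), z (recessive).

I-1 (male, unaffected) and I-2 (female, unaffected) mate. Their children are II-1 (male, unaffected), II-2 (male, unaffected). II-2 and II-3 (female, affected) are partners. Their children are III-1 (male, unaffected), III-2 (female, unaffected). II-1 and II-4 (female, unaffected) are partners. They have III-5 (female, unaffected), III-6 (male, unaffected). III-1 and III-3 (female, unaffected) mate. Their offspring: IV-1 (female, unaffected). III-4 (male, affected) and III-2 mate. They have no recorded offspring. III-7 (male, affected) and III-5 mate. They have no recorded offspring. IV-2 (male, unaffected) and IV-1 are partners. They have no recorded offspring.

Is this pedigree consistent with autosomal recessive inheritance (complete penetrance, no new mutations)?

A consistent assignment under autosomal recessive exists: I-1 ZZ, I-2 ZZ, II-1 ZZ, II-2 ZZ, II-3 zz, II-4 ZZ, III-1 Zz, III-2 Zz, III-3 ZZ, III-4 zz, III-5 ZZ, III-6 ZZ, III-7 zz, IV-1 ZZ, IV-2 ZZ.
In this assignment every recorded phenotype matches its genotype and every non-founder's genotype is obtainable from its parents' genotypes, so the pedigree is consistent.

Yes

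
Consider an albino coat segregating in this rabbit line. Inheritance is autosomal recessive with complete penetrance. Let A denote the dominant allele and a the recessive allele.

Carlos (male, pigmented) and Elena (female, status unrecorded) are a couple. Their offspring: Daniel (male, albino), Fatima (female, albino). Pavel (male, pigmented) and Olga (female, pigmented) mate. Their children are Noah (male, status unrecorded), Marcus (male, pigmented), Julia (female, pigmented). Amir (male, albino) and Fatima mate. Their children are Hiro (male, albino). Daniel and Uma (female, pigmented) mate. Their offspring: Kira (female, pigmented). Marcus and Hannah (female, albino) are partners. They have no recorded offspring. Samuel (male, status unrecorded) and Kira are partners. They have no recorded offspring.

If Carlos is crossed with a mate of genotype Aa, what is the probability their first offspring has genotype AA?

Carlos is pigmented so carries A and passed a to Daniel (aa), so Carlos is Aa.
The cross gives 1/4 AA : 1/2 Aa : 1/4 aa, so P(offspring has genotype AA) = 1/4.

1/4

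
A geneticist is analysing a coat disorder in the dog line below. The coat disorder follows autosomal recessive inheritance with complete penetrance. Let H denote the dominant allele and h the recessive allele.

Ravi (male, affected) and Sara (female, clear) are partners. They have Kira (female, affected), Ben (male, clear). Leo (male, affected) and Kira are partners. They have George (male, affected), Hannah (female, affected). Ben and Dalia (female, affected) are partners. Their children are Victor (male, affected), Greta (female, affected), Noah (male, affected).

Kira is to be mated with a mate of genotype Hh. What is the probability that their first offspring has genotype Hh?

Kira is affected, so Kira is hh.
The cross gives 1/2 Hh : 1/2 hh, so P(offspring has genotype Hh) = 1/2.

1/2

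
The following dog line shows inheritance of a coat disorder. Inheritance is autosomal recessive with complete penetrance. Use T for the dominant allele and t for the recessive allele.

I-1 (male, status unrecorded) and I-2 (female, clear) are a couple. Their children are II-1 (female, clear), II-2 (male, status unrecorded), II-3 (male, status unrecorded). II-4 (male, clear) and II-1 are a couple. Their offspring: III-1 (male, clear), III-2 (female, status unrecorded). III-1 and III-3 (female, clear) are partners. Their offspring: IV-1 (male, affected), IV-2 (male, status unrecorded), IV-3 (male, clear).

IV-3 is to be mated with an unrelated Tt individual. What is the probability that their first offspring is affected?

1/6

III-1 is clear so carries T and passed t to IV-1 (tt), so III-1 is Tt.
III-3 is clear so carries T and passed t to IV-1 (tt), so III-3 is Tt.
IV-3 is a clear offspring of III-1 (Tt) × III-3 (Tt), whose cross gives 1/4 TT : 1/2 Tt : 1/4 tt; conditioning on being clear, IV-3 is TT with probability 1/3, Tt with probability 2/3.
Summing over parental genotype combinations, P(offspring is affected) = 2/3·1/4 = 1/6.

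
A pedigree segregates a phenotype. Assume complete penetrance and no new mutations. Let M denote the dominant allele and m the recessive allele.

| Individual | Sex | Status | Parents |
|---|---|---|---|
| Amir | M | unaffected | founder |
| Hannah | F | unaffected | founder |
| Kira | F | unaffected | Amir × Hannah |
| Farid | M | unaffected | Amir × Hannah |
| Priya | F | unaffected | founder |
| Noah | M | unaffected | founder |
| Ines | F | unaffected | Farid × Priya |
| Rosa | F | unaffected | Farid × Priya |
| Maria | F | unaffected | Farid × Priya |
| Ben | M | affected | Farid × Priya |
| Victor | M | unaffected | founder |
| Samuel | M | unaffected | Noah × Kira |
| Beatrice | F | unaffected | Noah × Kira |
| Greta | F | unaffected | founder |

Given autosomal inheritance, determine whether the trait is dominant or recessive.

recessive

Farid and Priya are both unaffected yet have an affected child Ben. Under dominance, an affected child requires at least one affected parent, so the trait cannot be dominant.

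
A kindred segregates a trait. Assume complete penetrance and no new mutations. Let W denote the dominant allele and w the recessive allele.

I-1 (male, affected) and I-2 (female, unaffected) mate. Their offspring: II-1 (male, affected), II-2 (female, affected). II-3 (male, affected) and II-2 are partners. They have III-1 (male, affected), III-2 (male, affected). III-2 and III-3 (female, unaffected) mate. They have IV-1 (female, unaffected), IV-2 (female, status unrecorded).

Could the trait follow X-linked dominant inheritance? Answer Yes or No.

No

Under X-linked dominant, II-1 (affected, male) cannot arise from I-1 (affected) × I-2 (unaffected).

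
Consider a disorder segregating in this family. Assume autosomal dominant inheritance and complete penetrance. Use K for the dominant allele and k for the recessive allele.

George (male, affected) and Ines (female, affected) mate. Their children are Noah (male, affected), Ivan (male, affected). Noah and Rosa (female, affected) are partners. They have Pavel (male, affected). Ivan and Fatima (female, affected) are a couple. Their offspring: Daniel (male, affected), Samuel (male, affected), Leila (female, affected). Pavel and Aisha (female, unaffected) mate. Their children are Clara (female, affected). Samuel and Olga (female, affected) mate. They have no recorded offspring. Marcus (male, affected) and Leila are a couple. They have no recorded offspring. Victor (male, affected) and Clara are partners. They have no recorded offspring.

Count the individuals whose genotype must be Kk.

Obligate heterozygotes: Clara is affected so carries K and received k from Aisha (kk), so Clara is Kk.
Every other individual is either homozygous by phenotype or has at least one consistent homozygous assignment, so the count is 1.

1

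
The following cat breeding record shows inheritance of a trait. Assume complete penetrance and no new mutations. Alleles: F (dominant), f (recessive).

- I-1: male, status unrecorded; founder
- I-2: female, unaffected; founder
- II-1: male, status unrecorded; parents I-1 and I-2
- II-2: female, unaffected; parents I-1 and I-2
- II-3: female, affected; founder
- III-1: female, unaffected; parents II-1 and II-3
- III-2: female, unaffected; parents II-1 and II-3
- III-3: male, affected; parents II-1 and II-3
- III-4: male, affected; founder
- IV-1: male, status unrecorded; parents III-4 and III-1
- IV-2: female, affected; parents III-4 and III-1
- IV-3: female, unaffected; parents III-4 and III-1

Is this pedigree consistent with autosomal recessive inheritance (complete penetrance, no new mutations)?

Yes

A consistent assignment under autosomal recessive exists: I-1 FF, I-2 Ff, II-1 Ff, II-2 FF, II-3 ff, III-1 Ff, III-2 Ff, III-3 ff, III-4 ff, IV-1 Ff, IV-2 ff, IV-3 Ff.
In this assignment every recorded phenotype matches its genotype and every non-founder's genotype is obtainable from its parents' genotypes, so the pedigree is consistent.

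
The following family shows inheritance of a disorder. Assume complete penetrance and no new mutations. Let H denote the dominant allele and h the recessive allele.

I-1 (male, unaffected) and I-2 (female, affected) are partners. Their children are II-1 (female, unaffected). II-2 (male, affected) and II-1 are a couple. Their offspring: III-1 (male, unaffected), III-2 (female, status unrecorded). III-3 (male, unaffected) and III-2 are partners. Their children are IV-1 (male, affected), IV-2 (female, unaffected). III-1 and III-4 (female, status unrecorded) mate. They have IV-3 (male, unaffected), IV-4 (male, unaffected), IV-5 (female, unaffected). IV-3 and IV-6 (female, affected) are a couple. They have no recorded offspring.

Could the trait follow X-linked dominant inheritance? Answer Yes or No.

A consistent assignment under X-linked dominant exists: I-1 X^h Y, I-2 X^H X^h, II-1 X^h X^h, II-2 X^H Y, III-1 X^h Y, III-2 X^H X^h, III-3 X^h Y, III-4 X^H X^h, IV-1 X^H Y, IV-2 X^h X^h, IV-3 X^h Y, IV-4 X^h Y, IV-5 X^h X^h, IV-6 X^H X^H.
In this assignment every recorded phenotype matches its genotype and every non-founder's genotype is obtainable from its parents' genotypes, so the pedigree is consistent.

Yes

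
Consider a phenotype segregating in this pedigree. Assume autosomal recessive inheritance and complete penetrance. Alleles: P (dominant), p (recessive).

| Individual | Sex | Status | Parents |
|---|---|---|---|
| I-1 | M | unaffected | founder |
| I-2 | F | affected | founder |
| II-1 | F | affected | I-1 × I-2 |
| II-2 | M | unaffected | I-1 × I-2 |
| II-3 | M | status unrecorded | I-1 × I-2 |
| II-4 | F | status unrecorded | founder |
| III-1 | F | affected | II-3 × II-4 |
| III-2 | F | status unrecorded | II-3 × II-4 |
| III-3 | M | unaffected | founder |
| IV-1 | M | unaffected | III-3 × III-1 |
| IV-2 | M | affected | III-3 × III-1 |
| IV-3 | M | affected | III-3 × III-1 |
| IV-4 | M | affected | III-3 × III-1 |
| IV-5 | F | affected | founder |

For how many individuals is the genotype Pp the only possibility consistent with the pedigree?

Obligate heterozygotes: I-1 is unaffected so carries P and passed p to II-1 (pp), so I-1 is Pp; II-2 is unaffected so carries P and received p from I-2 (pp), so II-2 is Pp; III-3 is unaffected so carries P and passed p to IV-2 (pp), so III-3 is Pp; IV-1 is unaffected so carries P and received p from III-1 (pp), so IV-1 is Pp.
Every other individual is either homozygous by phenotype or has at least one consistent homozygous assignment, so the count is 4.

4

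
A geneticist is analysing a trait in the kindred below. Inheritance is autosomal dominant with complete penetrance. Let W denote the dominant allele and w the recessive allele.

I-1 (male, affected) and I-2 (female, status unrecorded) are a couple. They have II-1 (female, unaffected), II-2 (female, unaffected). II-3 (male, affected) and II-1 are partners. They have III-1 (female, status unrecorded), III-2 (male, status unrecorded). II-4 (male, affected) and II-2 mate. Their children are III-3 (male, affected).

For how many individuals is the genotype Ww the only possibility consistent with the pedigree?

2

Obligate heterozygotes: I-1 is affected so carries W and passed w to II-1 (ww), so I-1 is Ww; III-3 is affected so carries W and received w from II-2 (ww), so III-3 is Ww.
Every other individual is either homozygous by phenotype or has at least one consistent homozygous assignment, so the count is 2.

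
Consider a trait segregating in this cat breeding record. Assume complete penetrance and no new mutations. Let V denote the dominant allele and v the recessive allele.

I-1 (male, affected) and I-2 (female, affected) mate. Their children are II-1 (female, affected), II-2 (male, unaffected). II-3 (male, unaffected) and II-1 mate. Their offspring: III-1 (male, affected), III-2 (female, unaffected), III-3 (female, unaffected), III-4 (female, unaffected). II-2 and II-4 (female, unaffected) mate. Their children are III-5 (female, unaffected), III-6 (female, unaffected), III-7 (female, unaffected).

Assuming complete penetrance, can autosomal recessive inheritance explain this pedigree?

No

Under autosomal recessive, II-2 (unaffected, male) cannot arise from I-1 (affected) × I-2 (affected).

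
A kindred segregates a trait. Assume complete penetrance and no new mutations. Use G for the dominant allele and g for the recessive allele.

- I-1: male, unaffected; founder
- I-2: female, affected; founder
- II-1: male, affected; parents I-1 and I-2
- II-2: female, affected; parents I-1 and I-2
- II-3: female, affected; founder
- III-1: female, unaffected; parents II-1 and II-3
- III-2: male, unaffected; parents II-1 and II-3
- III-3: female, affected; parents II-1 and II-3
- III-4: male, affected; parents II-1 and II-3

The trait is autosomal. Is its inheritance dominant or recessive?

dominant

II-1 and II-3 are both affected yet have an unaffected child III-1. Under a recessive model two affected parents are homozygous and every child would be affected, so the trait cannot be recessive.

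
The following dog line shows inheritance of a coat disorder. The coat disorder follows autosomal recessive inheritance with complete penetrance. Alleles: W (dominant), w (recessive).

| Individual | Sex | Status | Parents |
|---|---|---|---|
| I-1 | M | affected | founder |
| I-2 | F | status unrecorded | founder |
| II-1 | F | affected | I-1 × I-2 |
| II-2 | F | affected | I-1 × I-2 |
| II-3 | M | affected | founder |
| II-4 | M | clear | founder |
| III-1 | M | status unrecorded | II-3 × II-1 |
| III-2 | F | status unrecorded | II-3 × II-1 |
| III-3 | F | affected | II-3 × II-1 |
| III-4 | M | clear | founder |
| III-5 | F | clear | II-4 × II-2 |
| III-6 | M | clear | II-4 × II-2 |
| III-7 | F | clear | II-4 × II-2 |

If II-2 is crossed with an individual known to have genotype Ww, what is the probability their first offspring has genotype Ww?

II-2 is affected, so II-2 is ww.
The cross gives 1/2 Ww : 1/2 ww, so P(offspring has genotype Ww) = 1/2.

1/2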